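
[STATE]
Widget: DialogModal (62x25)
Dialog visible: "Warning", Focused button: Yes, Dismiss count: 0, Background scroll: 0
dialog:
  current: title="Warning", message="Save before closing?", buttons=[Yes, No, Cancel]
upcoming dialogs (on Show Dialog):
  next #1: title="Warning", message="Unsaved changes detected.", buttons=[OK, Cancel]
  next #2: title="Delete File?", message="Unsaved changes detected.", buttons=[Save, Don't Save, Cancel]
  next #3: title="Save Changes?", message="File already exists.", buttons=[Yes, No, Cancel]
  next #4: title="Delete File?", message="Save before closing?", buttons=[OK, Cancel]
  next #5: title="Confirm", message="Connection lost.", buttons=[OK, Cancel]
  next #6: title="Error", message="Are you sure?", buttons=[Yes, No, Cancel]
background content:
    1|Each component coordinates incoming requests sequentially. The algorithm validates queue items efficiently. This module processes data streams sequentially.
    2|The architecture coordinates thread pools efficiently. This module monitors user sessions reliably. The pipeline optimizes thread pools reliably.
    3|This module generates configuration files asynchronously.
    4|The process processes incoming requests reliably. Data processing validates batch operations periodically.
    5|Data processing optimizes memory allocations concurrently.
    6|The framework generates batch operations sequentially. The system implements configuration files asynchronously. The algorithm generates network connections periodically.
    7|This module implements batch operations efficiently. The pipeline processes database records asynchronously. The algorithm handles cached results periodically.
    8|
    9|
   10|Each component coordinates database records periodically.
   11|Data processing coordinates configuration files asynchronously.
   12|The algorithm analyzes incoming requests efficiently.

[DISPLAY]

Each component coordinates incoming requests sequentially. The
The architecture coordinates thread pools efficiently. This mo
This module generates configuration files asynchronously.     
The process processes incoming requests reliably. Data process
Data processing optimizes memory allocations concurrently.    
The framework generates batch operations sequentially. The sys
This module implements batch operations efficiently. The pipel
                                                              
                                                              
Each component coordinates database records periodically.     
Data processing coo┌──────────────────────┐iles asynchronously
The algorithm analy│       Warning        │ficiently.         
                   │ Save before closing? │                   
                   │ [Yes]  No   Cancel   │                   
                   └──────────────────────┘                   
                                                              
                                                              
                                                              
                                                              
                                                              
                                                              
                                                              
                                                              
                                                              
                                                              


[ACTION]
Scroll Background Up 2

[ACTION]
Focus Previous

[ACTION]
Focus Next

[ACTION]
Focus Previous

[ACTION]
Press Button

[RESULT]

Each component coordinates incoming requests sequentially. The
The architecture coordinates thread pools efficiently. This mo
This module generates configuration files asynchronously.     
The process processes incoming requests reliably. Data process
Data processing optimizes memory allocations concurrently.    
The framework generates batch operations sequentially. The sys
This module implements batch operations efficiently. The pipel
                                                              
                                                              
Each component coordinates database records periodically.     
Data processing coordinates configuration files asynchronously
The algorithm analyzes incoming requests efficiently.         
                                                              
                                                              
                                                              
                                                              
                                                              
                                                              
                                                              
                                                              
                                                              
                                                              
                                                              
                                                              
                                                              


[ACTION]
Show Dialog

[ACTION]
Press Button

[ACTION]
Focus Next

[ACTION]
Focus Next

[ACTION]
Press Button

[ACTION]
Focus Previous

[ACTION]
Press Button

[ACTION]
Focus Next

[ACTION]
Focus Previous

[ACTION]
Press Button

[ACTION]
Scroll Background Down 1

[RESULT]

The architecture coordinates thread pools efficiently. This mo
This module generates configuration files asynchronously.     
The process processes incoming requests reliably. Data process
Data processing optimizes memory allocations concurrently.    
The framework generates batch operations sequentially. The sys
This module implements batch operations efficiently. The pipel
                                                              
                                                              
Each component coordinates database records periodically.     
Data processing coordinates configuration files asynchronously
The algorithm analyzes incoming requests efficiently.         
                                                              
                                                              
                                                              
                                                              
                                                              
                                                              
                                                              
                                                              
                                                              
                                                              
                                                              
                                                              
                                                              
                                                              


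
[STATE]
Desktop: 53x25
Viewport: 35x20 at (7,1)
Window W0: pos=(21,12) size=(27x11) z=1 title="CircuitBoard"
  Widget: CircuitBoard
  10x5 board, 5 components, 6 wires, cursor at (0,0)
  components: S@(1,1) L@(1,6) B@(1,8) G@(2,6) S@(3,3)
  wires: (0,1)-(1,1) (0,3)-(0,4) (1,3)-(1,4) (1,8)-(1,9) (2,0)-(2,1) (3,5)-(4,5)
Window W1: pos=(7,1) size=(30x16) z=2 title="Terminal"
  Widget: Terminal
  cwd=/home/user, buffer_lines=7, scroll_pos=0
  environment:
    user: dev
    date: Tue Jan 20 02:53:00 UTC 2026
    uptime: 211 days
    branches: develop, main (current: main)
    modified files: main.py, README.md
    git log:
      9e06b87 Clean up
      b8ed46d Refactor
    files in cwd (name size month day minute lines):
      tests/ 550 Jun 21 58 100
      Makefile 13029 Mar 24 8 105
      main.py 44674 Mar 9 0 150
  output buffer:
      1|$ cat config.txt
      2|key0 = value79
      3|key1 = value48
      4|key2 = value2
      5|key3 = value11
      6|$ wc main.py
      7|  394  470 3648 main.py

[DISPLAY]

┏━━━━━━━━━━━━━━━━━━━━━━━━━━━━┓     
┃ Terminal                   ┃     
┠────────────────────────────┨     
┃$ cat config.txt            ┃     
┃key0 = value79              ┃     
┃key1 = value48              ┃     
┃key2 = value2               ┃     
┃key3 = value11              ┃     
┃$ wc main.py                ┃     
┃  394  470 3648 main.py     ┃     
┃$ █                         ┃     
┃                            ┃━━━━━
┃                            ┃     
┃                            ┃─────
┃                            ┃6 7 8
┗━━━━━━━━━━━━━━━━━━━━━━━━━━━━┛ · ─ 
              ┃        │           
              ┃1       S       · ─ 
              ┃                    
              ┃2   · ─ ·           


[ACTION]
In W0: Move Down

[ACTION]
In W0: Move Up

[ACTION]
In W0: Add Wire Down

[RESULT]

┏━━━━━━━━━━━━━━━━━━━━━━━━━━━━┓     
┃ Terminal                   ┃     
┠────────────────────────────┨     
┃$ cat config.txt            ┃     
┃key0 = value79              ┃     
┃key1 = value48              ┃     
┃key2 = value2               ┃     
┃key3 = value11              ┃     
┃$ wc main.py                ┃     
┃  394  470 3648 main.py     ┃     
┃$ █                         ┃     
┃                            ┃━━━━━
┃                            ┃     
┃                            ┃─────
┃                            ┃6 7 8
┗━━━━━━━━━━━━━━━━━━━━━━━━━━━━┛ · ─ 
              ┃    │   │           
              ┃1   ·   S       · ─ 
              ┃                    
              ┃2   · ─ ·           


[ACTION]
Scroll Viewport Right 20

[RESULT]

━━━━━━━━━━━━━━━━━━┓                
                  ┃                
──────────────────┨                
ig.txt            ┃                
ue79              ┃                
ue48              ┃                
ue2               ┃                
ue11              ┃                
py                ┃                
 3648 main.py     ┃                
                  ┃                
                  ┃━━━━━━━━━━┓     
                  ┃          ┃     
                  ┃──────────┨     
                  ┃6 7 8 9   ┃     
━━━━━━━━━━━━━━━━━━┛ · ─ ·    ┃     
   ┃    │   │                ┃     
   ┃1   ·   S       · ─ ·    ┃     
   ┃                         ┃     
   ┃2   · ─ ·                ┃     


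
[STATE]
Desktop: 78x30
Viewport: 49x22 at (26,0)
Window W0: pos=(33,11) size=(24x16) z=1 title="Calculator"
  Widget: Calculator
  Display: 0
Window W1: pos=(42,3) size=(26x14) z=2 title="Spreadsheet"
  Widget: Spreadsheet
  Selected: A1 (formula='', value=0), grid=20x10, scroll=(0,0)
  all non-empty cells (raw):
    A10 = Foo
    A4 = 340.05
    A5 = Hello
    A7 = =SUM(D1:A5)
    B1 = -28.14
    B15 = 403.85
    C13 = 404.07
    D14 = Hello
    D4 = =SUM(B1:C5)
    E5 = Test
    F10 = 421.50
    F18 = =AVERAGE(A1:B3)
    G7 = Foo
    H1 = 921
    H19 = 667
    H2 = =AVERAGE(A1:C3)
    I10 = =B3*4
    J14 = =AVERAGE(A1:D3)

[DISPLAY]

                                                 
                                                 
                                                 
                ┏━━━━━━━━━━━━━━━━━━━━━━━━┓       
                ┃ Spreadsheet            ┃       
                ┠────────────────────────┨       
                ┃A1:                     ┃       
                ┃       A       B       C┃       
                ┃------------------------┃       
                ┃  1      [0]  -28.14    ┃       
                ┃  2        0       0    ┃       
       ┏━━━━━━━━┃  3        0       0    ┃       
       ┃ Calcula┃  4   340.05       0    ┃       
       ┠────────┃  5 Hello          0    ┃       
       ┃        ┃  6        0       0    ┃       
       ┃┌───┬───┃  7   283.77       0    ┃       
       ┃│ 7 │ 8 ┗━━━━━━━━━━━━━━━━━━━━━━━━┛       
       ┃├───┼───┼───┼───┤     ┃                  
       ┃│ 4 │ 5 │ 6 │ × │     ┃                  
       ┃├───┼───┼───┼───┤     ┃                  
       ┃│ 1 │ 2 │ 3 │ - │     ┃                  
       ┃├───┼───┼───┼───┤     ┃                  


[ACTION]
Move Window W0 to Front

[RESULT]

                                                 
                                                 
                                                 
                ┏━━━━━━━━━━━━━━━━━━━━━━━━┓       
                ┃ Spreadsheet            ┃       
                ┠────────────────────────┨       
                ┃A1:                     ┃       
                ┃       A       B       C┃       
                ┃------------------------┃       
                ┃  1      [0]  -28.14    ┃       
                ┃  2        0       0    ┃       
       ┏━━━━━━━━━━━━━━━━━━━━━━┓     0    ┃       
       ┃ Calculator           ┃     0    ┃       
       ┠──────────────────────┨     0    ┃       
       ┃                     0┃     0    ┃       
       ┃┌───┬───┬───┬───┐     ┃     0    ┃       
       ┃│ 7 │ 8 │ 9 │ ÷ │     ┃━━━━━━━━━━┛       
       ┃├───┼───┼───┼───┤     ┃                  
       ┃│ 4 │ 5 │ 6 │ × │     ┃                  
       ┃├───┼───┼───┼───┤     ┃                  
       ┃│ 1 │ 2 │ 3 │ - │     ┃                  
       ┃├───┼───┼───┼───┤     ┃                  


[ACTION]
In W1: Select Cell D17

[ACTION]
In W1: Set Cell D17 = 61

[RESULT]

                                                 
                                                 
                                                 
                ┏━━━━━━━━━━━━━━━━━━━━━━━━┓       
                ┃ Spreadsheet            ┃       
                ┠────────────────────────┨       
                ┃D17: 61                 ┃       
                ┃       A       B       C┃       
                ┃------------------------┃       
                ┃  1        0  -28.14    ┃       
                ┃  2        0       0    ┃       
       ┏━━━━━━━━━━━━━━━━━━━━━━┓     0    ┃       
       ┃ Calculator           ┃     0    ┃       
       ┠──────────────────────┨     0    ┃       
       ┃                     0┃     0    ┃       
       ┃┌───┬───┬───┬───┐     ┃     0    ┃       
       ┃│ 7 │ 8 │ 9 │ ÷ │     ┃━━━━━━━━━━┛       
       ┃├───┼───┼───┼───┤     ┃                  
       ┃│ 4 │ 5 │ 6 │ × │     ┃                  
       ┃├───┼───┼───┼───┤     ┃                  
       ┃│ 1 │ 2 │ 3 │ - │     ┃                  
       ┃├───┼───┼───┼───┤     ┃                  


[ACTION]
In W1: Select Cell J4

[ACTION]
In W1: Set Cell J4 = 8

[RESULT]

                                                 
                                                 
                                                 
                ┏━━━━━━━━━━━━━━━━━━━━━━━━┓       
                ┃ Spreadsheet            ┃       
                ┠────────────────────────┨       
                ┃J4: 8                   ┃       
                ┃       A       B       C┃       
                ┃------------------------┃       
                ┃  1        0  -28.14    ┃       
                ┃  2        0       0    ┃       
       ┏━━━━━━━━━━━━━━━━━━━━━━┓     0    ┃       
       ┃ Calculator           ┃     0    ┃       
       ┠──────────────────────┨     0    ┃       
       ┃                     0┃     0    ┃       
       ┃┌───┬───┬───┬───┐     ┃     0    ┃       
       ┃│ 7 │ 8 │ 9 │ ÷ │     ┃━━━━━━━━━━┛       
       ┃├───┼───┼───┼───┤     ┃                  
       ┃│ 4 │ 5 │ 6 │ × │     ┃                  
       ┃├───┼───┼───┼───┤     ┃                  
       ┃│ 1 │ 2 │ 3 │ - │     ┃                  
       ┃├───┼───┼───┼───┤     ┃                  


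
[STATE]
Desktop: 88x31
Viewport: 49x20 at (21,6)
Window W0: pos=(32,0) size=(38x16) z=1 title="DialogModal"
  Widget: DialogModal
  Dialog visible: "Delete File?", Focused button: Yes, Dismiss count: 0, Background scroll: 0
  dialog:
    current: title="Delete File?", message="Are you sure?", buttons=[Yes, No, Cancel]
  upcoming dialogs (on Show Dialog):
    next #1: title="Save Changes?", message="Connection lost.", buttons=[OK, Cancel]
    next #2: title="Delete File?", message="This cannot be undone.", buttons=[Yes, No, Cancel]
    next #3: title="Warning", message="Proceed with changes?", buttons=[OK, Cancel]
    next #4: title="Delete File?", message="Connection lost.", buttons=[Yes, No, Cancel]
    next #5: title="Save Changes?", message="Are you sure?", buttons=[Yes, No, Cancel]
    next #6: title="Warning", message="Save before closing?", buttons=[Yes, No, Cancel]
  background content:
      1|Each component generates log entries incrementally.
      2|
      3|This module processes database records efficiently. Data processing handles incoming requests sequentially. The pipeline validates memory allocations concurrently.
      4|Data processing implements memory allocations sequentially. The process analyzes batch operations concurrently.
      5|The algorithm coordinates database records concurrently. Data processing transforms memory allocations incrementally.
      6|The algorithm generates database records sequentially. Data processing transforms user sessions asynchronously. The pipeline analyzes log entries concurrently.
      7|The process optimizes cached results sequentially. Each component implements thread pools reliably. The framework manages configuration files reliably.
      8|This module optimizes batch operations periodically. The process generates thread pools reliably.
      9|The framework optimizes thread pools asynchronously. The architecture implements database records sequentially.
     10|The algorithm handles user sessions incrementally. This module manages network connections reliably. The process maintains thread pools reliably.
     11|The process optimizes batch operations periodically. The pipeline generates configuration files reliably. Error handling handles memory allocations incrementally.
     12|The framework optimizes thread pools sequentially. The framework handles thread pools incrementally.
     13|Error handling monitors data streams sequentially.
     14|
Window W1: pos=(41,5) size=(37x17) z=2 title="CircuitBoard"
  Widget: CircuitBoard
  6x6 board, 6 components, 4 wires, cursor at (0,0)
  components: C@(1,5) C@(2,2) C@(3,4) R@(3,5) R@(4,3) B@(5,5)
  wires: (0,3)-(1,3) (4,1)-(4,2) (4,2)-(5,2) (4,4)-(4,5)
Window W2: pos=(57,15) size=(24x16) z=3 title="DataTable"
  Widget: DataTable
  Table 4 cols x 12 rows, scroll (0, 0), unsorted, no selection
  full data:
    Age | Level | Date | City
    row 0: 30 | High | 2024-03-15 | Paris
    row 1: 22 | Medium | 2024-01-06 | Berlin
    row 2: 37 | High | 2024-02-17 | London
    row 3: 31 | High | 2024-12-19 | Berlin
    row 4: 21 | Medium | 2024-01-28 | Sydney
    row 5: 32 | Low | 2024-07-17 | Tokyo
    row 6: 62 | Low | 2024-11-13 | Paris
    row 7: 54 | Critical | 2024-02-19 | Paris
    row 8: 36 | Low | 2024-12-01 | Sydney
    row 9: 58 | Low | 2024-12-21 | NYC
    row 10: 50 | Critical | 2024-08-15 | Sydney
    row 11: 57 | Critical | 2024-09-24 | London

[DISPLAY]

           ┃Data p┌─┃ CircuitBoard               
           ┃The al│ ┠────────────────────────────
           ┃The al│ ┃   0 1 2 3 4 5              
           ┃The pr│ ┃0  [.]          ·           
           ┃This m└─┃                │           
           ┃The fram┃1               ·       C   
           ┃The algo┃                            
           ┃The proc┃2           C               
           ┃The fram┃                            
           ┗━━━━━━━━┃3              ┏━━━━━━━━━━━━
                    ┃               ┃ DataTable  
                    ┃4       · ─ ·  ┠────────────
                    ┃            │  ┃Age│Level   
                    ┃5           ·  ┃───┼────────
                    ┃Cursor: (0,0)  ┃30 │High    
                    ┗━━━━━━━━━━━━━━━┃22 │Medium  
                                    ┃37 │High    
                                    ┃31 │High    
                                    ┃21 │Medium  
                                    ┃32 │Low     


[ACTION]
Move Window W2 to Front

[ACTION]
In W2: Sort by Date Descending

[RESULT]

           ┃Data p┌─┃ CircuitBoard               
           ┃The al│ ┠────────────────────────────
           ┃The al│ ┃   0 1 2 3 4 5              
           ┃The pr│ ┃0  [.]          ·           
           ┃This m└─┃                │           
           ┃The fram┃1               ·       C   
           ┃The algo┃                            
           ┃The proc┃2           C               
           ┃The fram┃                            
           ┗━━━━━━━━┃3              ┏━━━━━━━━━━━━
                    ┃               ┃ DataTable  
                    ┃4       · ─ ·  ┠────────────
                    ┃            │  ┃Age│Level   
                    ┃5           ·  ┃───┼────────
                    ┃Cursor: (0,0)  ┃58 │Low     
                    ┗━━━━━━━━━━━━━━━┃31 │High    
                                    ┃36 │Low     
                                    ┃62 │Low     
                                    ┃57 │Critical
                                    ┃50 │Critical


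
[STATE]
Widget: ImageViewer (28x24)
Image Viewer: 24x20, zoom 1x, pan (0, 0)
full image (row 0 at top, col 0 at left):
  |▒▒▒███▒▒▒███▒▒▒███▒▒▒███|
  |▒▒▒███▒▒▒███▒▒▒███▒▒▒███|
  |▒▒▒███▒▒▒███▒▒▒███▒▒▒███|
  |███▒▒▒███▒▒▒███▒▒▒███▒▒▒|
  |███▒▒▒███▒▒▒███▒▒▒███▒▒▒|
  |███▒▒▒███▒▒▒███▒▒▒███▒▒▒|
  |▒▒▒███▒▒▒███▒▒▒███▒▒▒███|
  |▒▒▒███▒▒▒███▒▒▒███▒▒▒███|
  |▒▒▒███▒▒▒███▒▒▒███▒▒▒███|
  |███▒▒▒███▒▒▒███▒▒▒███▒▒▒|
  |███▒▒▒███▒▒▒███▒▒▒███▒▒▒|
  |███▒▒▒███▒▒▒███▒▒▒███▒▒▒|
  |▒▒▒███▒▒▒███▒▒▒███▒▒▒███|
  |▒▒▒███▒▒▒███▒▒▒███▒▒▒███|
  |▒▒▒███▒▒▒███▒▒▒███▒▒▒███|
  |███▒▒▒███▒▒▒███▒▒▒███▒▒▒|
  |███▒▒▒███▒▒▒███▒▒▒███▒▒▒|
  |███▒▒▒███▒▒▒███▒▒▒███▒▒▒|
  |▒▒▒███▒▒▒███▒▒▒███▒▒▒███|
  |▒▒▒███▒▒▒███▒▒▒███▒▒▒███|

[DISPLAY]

▒▒▒███▒▒▒███▒▒▒███▒▒▒███    
▒▒▒███▒▒▒███▒▒▒███▒▒▒███    
▒▒▒███▒▒▒███▒▒▒███▒▒▒███    
███▒▒▒███▒▒▒███▒▒▒███▒▒▒    
███▒▒▒███▒▒▒███▒▒▒███▒▒▒    
███▒▒▒███▒▒▒███▒▒▒███▒▒▒    
▒▒▒███▒▒▒███▒▒▒███▒▒▒███    
▒▒▒███▒▒▒███▒▒▒███▒▒▒███    
▒▒▒███▒▒▒███▒▒▒███▒▒▒███    
███▒▒▒███▒▒▒███▒▒▒███▒▒▒    
███▒▒▒███▒▒▒███▒▒▒███▒▒▒    
███▒▒▒███▒▒▒███▒▒▒███▒▒▒    
▒▒▒███▒▒▒███▒▒▒███▒▒▒███    
▒▒▒███▒▒▒███▒▒▒███▒▒▒███    
▒▒▒███▒▒▒███▒▒▒███▒▒▒███    
███▒▒▒███▒▒▒███▒▒▒███▒▒▒    
███▒▒▒███▒▒▒███▒▒▒███▒▒▒    
███▒▒▒███▒▒▒███▒▒▒███▒▒▒    
▒▒▒███▒▒▒███▒▒▒███▒▒▒███    
▒▒▒███▒▒▒███▒▒▒███▒▒▒███    
                            
                            
                            
                            


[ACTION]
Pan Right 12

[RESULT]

▒▒▒███▒▒▒███                
▒▒▒███▒▒▒███                
▒▒▒███▒▒▒███                
███▒▒▒███▒▒▒                
███▒▒▒███▒▒▒                
███▒▒▒███▒▒▒                
▒▒▒███▒▒▒███                
▒▒▒███▒▒▒███                
▒▒▒███▒▒▒███                
███▒▒▒███▒▒▒                
███▒▒▒███▒▒▒                
███▒▒▒███▒▒▒                
▒▒▒███▒▒▒███                
▒▒▒███▒▒▒███                
▒▒▒███▒▒▒███                
███▒▒▒███▒▒▒                
███▒▒▒███▒▒▒                
███▒▒▒███▒▒▒                
▒▒▒███▒▒▒███                
▒▒▒███▒▒▒███                
                            
                            
                            
                            


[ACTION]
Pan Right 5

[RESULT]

█▒▒▒███                     
█▒▒▒███                     
█▒▒▒███                     
▒███▒▒▒                     
▒███▒▒▒                     
▒███▒▒▒                     
█▒▒▒███                     
█▒▒▒███                     
█▒▒▒███                     
▒███▒▒▒                     
▒███▒▒▒                     
▒███▒▒▒                     
█▒▒▒███                     
█▒▒▒███                     
█▒▒▒███                     
▒███▒▒▒                     
▒███▒▒▒                     
▒███▒▒▒                     
█▒▒▒███                     
█▒▒▒███                     
                            
                            
                            
                            


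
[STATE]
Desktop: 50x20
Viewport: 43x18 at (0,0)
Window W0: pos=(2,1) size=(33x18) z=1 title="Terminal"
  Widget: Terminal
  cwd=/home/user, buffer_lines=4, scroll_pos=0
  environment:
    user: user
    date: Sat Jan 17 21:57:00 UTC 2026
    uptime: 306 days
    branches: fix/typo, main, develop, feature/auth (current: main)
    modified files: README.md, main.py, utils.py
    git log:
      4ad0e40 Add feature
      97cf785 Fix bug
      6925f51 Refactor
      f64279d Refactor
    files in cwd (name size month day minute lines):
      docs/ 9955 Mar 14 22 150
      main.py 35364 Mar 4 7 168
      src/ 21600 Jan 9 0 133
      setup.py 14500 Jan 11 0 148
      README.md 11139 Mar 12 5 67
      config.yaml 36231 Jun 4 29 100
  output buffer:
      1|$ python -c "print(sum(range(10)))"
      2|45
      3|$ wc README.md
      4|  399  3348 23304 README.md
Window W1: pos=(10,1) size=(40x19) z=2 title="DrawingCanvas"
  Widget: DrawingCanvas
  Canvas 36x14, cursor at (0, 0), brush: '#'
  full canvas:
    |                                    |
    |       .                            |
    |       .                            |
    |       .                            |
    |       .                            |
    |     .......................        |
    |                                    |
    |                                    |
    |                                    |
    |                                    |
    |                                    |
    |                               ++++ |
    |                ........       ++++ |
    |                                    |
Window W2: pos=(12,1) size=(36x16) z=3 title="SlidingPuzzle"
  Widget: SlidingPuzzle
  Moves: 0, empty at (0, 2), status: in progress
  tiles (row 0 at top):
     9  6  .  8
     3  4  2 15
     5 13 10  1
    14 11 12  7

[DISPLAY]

                                           
  ┏━━━━━━━┏━┏━━━━━━━━━━━━━━━━━━━━━━━━━━━━━━
  ┃ Termin┃ ┃ SlidingPuzzle                
  ┠───────┠─┠──────────────────────────────
  ┃$ pytho┃+┃┌────┬────┬────┬────┐         
  ┃45     ┃ ┃│  9 │  6 │    │  8 │         
  ┃$ wc RE┃ ┃├────┼────┼────┼────┤         
  ┃  399  ┃ ┃│  3 │  4 │  2 │ 15 │         
  ┃$ █    ┃ ┃├────┼────┼────┼────┤         
  ┃       ┃ ┃│  5 │ 13 │ 10 │  1 │         
  ┃       ┃ ┃├────┼────┼────┼────┤         
  ┃       ┃ ┃│ 14 │ 11 │ 12 │  7 │         
  ┃       ┃ ┃└────┴────┴────┴────┘         
  ┃       ┃ ┃Moves: 0                      
  ┃       ┃ ┃                              
  ┃       ┃ ┃                              
  ┃       ┃ ┗━━━━━━━━━━━━━━━━━━━━━━━━━━━━━━
  ┃       ┃                                


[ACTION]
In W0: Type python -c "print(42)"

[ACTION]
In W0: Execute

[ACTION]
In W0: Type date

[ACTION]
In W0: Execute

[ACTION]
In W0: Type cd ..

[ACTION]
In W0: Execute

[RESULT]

                                           
  ┏━━━━━━━┏━┏━━━━━━━━━━━━━━━━━━━━━━━━━━━━━━
  ┃ Termin┃ ┃ SlidingPuzzle                
  ┠───────┠─┠──────────────────────────────
  ┃$ pytho┃+┃┌────┬────┬────┬────┐         
  ┃45     ┃ ┃│  9 │  6 │    │  8 │         
  ┃$ wc RE┃ ┃├────┼────┼────┼────┤         
  ┃  399  ┃ ┃│  3 │  4 │  2 │ 15 │         
  ┃$ pytho┃ ┃├────┼────┼────┼────┤         
  ┃42     ┃ ┃│  5 │ 13 │ 10 │  1 │         
  ┃$ date ┃ ┃├────┼────┼────┼────┤         
  ┃Sat Jan┃ ┃│ 14 │ 11 │ 12 │  7 │         
  ┃$ cd ..┃ ┃└────┴────┴────┴────┘         
  ┃       ┃ ┃Moves: 0                      
  ┃$ █    ┃ ┃                              
  ┃       ┃ ┃                              
  ┃       ┃ ┗━━━━━━━━━━━━━━━━━━━━━━━━━━━━━━
  ┃       ┃                                


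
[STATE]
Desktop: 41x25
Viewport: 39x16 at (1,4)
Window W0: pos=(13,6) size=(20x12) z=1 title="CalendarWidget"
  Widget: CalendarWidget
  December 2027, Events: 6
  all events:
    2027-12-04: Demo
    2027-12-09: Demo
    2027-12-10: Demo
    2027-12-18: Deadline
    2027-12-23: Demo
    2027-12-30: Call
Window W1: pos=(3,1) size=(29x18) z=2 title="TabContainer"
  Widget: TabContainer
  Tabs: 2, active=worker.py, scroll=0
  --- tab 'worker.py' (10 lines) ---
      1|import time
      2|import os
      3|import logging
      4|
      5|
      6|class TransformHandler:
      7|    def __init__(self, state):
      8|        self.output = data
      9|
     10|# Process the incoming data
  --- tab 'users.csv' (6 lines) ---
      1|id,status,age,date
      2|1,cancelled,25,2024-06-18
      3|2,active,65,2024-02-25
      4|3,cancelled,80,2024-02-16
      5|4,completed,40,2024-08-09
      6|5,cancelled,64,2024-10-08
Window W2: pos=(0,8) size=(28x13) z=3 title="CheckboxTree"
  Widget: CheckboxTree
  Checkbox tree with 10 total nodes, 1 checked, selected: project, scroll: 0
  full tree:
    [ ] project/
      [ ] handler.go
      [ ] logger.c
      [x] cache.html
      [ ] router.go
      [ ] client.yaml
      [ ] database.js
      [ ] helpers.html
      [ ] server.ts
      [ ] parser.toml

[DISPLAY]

  ┃[worker.py]│ users.csv     ┃        
  ┃───────────────────────────┃        
  ┃import time                ┃┓       
  ┃import os                  ┃┃       
━━━━━━━━━━━━━━━━━━━━━━━━━━┓   ┃┨       
 CheckboxTree             ┃   ┃┃       
──────────────────────────┨   ┃┃       
>[-] project/             ┃   ┃┃       
   [ ] handler.go         ┃tat┃┃       
   [ ] logger.c           ┃ta ┃┃       
   [x] cache.html         ┃   ┃┃       
   [ ] router.go          ┃ata┃┃       
   [ ] client.yaml        ┃   ┃┃       
   [ ] database.js        ┃   ┃┛       
   [ ] helpers.html       ┃━━━┛        
   [ ] server.ts          ┃            


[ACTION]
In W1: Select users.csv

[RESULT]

  ┃ worker.py │[users.csv]    ┃        
  ┃───────────────────────────┃        
  ┃id,status,age,date         ┃┓       
  ┃1,cancelled,25,2024-06-18  ┃┃       
━━━━━━━━━━━━━━━━━━━━━━━━━━┓   ┃┨       
 CheckboxTree             ┃6  ┃┃       
──────────────────────────┨9  ┃┃       
>[-] project/             ┃8  ┃┃       
   [ ] handler.go         ┃   ┃┃       
   [ ] logger.c           ┃   ┃┃       
   [x] cache.html         ┃   ┃┃       
   [ ] router.go          ┃   ┃┃       
   [ ] client.yaml        ┃   ┃┃       
   [ ] database.js        ┃   ┃┛       
   [ ] helpers.html       ┃━━━┛        
   [ ] server.ts          ┃            


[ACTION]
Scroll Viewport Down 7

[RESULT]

 CheckboxTree             ┃6  ┃┃       
──────────────────────────┨9  ┃┃       
>[-] project/             ┃8  ┃┃       
   [ ] handler.go         ┃   ┃┃       
   [ ] logger.c           ┃   ┃┃       
   [x] cache.html         ┃   ┃┃       
   [ ] router.go          ┃   ┃┃       
   [ ] client.yaml        ┃   ┃┃       
   [ ] database.js        ┃   ┃┛       
   [ ] helpers.html       ┃━━━┛        
   [ ] server.ts          ┃            
━━━━━━━━━━━━━━━━━━━━━━━━━━┛            
                                       
                                       
                                       
                                       


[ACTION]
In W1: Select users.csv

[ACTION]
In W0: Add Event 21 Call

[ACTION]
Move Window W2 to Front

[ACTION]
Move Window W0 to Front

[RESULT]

 CheckboxTre┃  December 2027   ┃       
────────────┃Mo Tu We Th Fr Sa ┃       
>[-] project┃       1  2  3  4*┃       
   [ ] handl┃ 6  7  8  9* 10* 1┃       
   [ ] logge┃13 14 15 16 17 18*┃       
   [x] cache┃20 21* 22 23* 24 2┃       
   [ ] route┃27 28 29 30* 31   ┃       
   [ ] clien┃                  ┃       
   [ ] datab┗━━━━━━━━━━━━━━━━━━┛       
   [ ] helpers.html       ┃━━━┛        
   [ ] server.ts          ┃            
━━━━━━━━━━━━━━━━━━━━━━━━━━┛            
                                       
                                       
                                       
                                       


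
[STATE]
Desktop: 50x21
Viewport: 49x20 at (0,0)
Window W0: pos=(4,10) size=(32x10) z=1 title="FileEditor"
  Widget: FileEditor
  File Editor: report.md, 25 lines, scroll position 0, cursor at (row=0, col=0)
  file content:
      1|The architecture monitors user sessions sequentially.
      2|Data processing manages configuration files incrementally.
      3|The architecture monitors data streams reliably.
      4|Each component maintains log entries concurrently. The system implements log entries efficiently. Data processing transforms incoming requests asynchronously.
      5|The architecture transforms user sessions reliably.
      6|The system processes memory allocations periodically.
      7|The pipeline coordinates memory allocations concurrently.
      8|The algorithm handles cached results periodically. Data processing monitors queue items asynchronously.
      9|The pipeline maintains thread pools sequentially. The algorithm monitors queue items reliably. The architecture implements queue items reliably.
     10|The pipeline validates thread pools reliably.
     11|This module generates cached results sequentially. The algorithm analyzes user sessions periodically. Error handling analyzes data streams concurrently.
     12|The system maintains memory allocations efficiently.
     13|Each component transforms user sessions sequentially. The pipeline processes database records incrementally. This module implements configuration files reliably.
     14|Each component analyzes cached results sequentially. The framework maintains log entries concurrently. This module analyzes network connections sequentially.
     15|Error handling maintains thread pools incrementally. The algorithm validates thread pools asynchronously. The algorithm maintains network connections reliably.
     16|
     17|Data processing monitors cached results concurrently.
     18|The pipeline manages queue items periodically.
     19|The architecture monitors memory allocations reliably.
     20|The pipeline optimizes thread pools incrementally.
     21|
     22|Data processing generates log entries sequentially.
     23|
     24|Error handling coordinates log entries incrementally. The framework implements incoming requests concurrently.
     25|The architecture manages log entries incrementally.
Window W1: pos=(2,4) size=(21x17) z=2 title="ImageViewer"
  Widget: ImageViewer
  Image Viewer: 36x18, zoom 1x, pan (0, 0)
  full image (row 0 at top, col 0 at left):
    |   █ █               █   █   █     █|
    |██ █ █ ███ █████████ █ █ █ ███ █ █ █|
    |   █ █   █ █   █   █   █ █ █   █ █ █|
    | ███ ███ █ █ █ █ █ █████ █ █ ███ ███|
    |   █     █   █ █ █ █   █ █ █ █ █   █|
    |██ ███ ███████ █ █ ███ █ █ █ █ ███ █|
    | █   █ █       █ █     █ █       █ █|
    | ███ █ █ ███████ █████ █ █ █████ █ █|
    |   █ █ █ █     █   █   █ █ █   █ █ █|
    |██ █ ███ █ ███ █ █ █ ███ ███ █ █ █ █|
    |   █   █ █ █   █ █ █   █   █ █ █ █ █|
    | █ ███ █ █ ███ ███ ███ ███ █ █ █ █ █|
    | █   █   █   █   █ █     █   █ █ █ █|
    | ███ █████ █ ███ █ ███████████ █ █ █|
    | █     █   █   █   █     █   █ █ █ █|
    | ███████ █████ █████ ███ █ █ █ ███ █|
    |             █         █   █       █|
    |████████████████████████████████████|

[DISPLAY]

                                                 
                                                 
                                                 
                                                 
  ┏━━━━━━━━━━━━━━━━━━━┓                          
  ┃ ImageViewer       ┃                          
  ┠───────────────────┨                          
  ┃   █ █             ┃                          
  ┃██ █ █ ███ ████████┃                          
  ┃   █ █   █ █   █   ┃                          
  ┃ ███ ███ █ █ █ █ █ ┃━━━━━━━━━━━━┓             
  ┃   █     █   █ █ █ ┃            ┃             
  ┃██ ███ ███████ █ █ ┃────────────┨             
  ┃ █   █ █       █ █ ┃onitors use▲┃             
  ┃ ███ █ █ ███████ ██┃nages confi█┃             
  ┃   █ █ █ █     █   ┃onitors dat░┃             
  ┃██ █ ███ █ ███ █ █ ┃ntains log ░┃             
  ┃   █   █ █ █   █ █ ┃ransforms u░┃             
  ┃ █ ███ █ █ ███ ███ ┃es memory a▼┃             
  ┃ █   █   █   █   █ ┃━━━━━━━━━━━━┛             


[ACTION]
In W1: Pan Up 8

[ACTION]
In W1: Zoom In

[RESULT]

                                                 
                                                 
                                                 
                                                 
  ┏━━━━━━━━━━━━━━━━━━━┓                          
  ┃ ImageViewer       ┃                          
  ┠───────────────────┨                          
  ┃      ██  ██       ┃                          
  ┃      ██  ██       ┃                          
  ┃████  ██  ██  █████┃                          
  ┃████  ██  ██  █████┃━━━━━━━━━━━━┓             
  ┃      ██  ██      █┃            ┃             
  ┃      ██  ██      █┃────────────┨             
  ┃  ██████  ██████  █┃onitors use▲┃             
  ┃  ██████  ██████  █┃nages confi█┃             
  ┃      ██          █┃onitors dat░┃             
  ┃      ██          █┃ntains log ░┃             
  ┃████  ██████  █████┃ransforms u░┃             
  ┃████  ██████  █████┃es memory a▼┃             
  ┃  ██      ██  ██   ┃━━━━━━━━━━━━┛             


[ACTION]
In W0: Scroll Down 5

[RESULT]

                                                 
                                                 
                                                 
                                                 
  ┏━━━━━━━━━━━━━━━━━━━┓                          
  ┃ ImageViewer       ┃                          
  ┠───────────────────┨                          
  ┃      ██  ██       ┃                          
  ┃      ██  ██       ┃                          
  ┃████  ██  ██  █████┃                          
  ┃████  ██  ██  █████┃━━━━━━━━━━━━┓             
  ┃      ██  ██      █┃            ┃             
  ┃      ██  ██      █┃────────────┨             
  ┃  ██████  ██████  █┃es memory a▲┃             
  ┃  ██████  ██████  █┃inates memo░┃             
  ┃      ██          █┃les cached █┃             
  ┃      ██          █┃ains thread░┃             
  ┃████  ██████  █████┃ates thread░┃             
  ┃████  ██████  █████┃tes cached ▼┃             
  ┃  ██      ██  ██   ┃━━━━━━━━━━━━┛             


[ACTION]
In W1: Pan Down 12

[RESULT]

                                                 
                                                 
                                                 
                                                 
  ┏━━━━━━━━━━━━━━━━━━━┓                          
  ┃ ImageViewer       ┃                          
  ┠───────────────────┨                          
  ┃  ██      ██  ██   ┃                          
  ┃  ██      ██  ██   ┃                          
  ┃  ██████  ██  ██  █┃                          
  ┃  ██████  ██  ██  █┃━━━━━━━━━━━━┓             
  ┃      ██  ██  ██  █┃            ┃             
  ┃      ██  ██  ██  █┃────────────┨             
  ┃████  ██  ██████  █┃es memory a▲┃             
  ┃████  ██  ██████  █┃inates memo░┃             
  ┃      ██      ██  █┃les cached █┃             
  ┃      ██      ██  █┃ains thread░┃             
  ┃  ██  ██████  ██  █┃ates thread░┃             
  ┃  ██  ██████  ██  █┃tes cached ▼┃             
  ┃  ██      ██      █┃━━━━━━━━━━━━┛             
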